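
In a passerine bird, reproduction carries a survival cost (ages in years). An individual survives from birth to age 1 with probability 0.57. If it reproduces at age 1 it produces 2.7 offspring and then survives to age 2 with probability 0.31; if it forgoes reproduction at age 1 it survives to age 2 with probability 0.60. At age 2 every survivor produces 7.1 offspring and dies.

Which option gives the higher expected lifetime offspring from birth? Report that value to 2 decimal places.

breed at age 1: R₀ = 0.57 × (2.7 + 0.31 × 7.1) = 0.57 × 4.9010 = 2.7936
delay to age 2: R₀ = 0.57 × (0.60 × 7.1) = 0.57 × 4.2600 = 2.4282
Higher: breed at age 1 (2.7936).

2.79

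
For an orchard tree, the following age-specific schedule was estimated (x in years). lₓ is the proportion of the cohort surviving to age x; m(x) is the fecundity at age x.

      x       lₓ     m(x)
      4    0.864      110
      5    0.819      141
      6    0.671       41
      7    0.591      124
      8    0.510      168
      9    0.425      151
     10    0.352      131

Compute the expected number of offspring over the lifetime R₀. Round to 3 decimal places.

R₀ = Σ lₓ m(x):
  age 4: 0.864 × 110 = 95.0400
  age 5: 0.819 × 141 = 115.4790
  age 6: 0.671 × 41 = 27.5110
  age 7: 0.591 × 124 = 73.2840
  age 8: 0.510 × 168 = 85.6800
  age 9: 0.425 × 151 = 64.1750
  age 10: 0.352 × 131 = 46.1120
R₀ = 95.0400 + 115.4790 + 27.5110 + 73.2840 + 85.6800 + 64.1750 + 46.1120 = 507.2810

507.281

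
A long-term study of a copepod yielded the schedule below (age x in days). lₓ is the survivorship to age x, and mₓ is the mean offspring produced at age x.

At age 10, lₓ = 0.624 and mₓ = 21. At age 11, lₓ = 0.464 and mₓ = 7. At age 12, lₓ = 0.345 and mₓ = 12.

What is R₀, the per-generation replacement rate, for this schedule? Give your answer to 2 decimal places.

20.49

R₀ = Σ lₓ mₓ:
  age 10: 0.624 × 21 = 13.1040
  age 11: 0.464 × 7 = 3.2480
  age 12: 0.345 × 12 = 4.1400
R₀ = 13.1040 + 3.2480 + 4.1400 = 20.4920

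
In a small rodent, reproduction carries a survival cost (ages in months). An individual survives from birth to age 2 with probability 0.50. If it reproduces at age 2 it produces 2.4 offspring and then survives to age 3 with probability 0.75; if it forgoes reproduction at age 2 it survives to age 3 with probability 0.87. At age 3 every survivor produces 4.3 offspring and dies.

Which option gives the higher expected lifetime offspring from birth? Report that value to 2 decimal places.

breed at age 2: R₀ = 0.50 × (2.4 + 0.75 × 4.3) = 0.50 × 5.6250 = 2.8125
delay to age 3: R₀ = 0.50 × (0.87 × 4.3) = 0.50 × 3.7410 = 1.8705
Higher: breed at age 2 (2.8125).

2.81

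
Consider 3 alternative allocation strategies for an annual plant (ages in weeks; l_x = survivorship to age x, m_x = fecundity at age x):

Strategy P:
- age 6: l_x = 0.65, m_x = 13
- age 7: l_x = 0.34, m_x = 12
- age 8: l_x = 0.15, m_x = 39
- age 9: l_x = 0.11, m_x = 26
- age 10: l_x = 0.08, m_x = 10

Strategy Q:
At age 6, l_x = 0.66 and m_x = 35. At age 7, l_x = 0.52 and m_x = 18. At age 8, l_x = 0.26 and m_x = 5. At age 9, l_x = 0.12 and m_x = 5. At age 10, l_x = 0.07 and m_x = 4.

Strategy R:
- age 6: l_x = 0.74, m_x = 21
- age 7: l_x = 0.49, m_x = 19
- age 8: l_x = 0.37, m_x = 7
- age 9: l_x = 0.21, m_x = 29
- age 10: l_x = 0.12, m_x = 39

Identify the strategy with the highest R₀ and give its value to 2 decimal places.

Strategy P: R₀ = 0.65×13 + 0.34×12 + 0.15×39 + 0.11×26 + 0.08×10 = 22.0400
Strategy Q: R₀ = 0.66×35 + 0.52×18 + 0.26×5 + 0.12×5 + 0.07×4 = 34.6400
Strategy R: R₀ = 0.74×21 + 0.49×19 + 0.37×7 + 0.21×29 + 0.12×39 = 38.2100
Highest R₀: strategy R with 38.2100.

38.21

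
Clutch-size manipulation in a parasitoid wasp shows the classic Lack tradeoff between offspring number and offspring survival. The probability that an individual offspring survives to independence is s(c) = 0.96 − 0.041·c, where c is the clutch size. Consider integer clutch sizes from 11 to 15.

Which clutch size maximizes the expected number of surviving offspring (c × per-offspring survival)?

12

Expected surviving offspring = c × s(c):
  c=11: 11 × 0.509 = 5.599
  c=12: 12 × 0.468 = 5.616
  c=13: 13 × 0.427 = 5.551
  c=14: 14 × 0.386 = 5.404
  c=15: 15 × 0.345 = 5.175
Maximum at c = 12 (5.616 surviving offspring).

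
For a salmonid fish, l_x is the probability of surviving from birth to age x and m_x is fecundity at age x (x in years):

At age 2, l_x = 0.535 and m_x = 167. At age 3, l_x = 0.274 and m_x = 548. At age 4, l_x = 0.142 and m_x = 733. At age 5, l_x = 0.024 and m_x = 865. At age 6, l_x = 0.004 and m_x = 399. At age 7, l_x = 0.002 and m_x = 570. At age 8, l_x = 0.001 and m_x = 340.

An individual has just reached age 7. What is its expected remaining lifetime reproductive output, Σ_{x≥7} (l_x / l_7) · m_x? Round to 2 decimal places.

l_7 = 0.002. Conditional survival from age 7 to x is l_x / l_7.
  x=7: (0.002/0.002) × 570 = 570.0000
  x=8: (0.001/0.002) × 340 = 170.0000
Sum = 570.0000 + 170.0000 = 740.0000

740.00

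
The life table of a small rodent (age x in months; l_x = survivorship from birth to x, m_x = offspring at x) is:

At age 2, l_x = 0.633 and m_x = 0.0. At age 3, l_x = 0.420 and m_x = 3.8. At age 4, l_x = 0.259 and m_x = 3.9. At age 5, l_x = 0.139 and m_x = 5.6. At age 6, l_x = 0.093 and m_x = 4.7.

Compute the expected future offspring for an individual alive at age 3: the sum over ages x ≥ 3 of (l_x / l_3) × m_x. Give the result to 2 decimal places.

9.10

l_3 = 0.420. Conditional survival from age 3 to x is l_x / l_3.
  x=3: (0.420/0.420) × 3.8 = 3.8000
  x=4: (0.259/0.420) × 3.9 = 2.4050
  x=5: (0.139/0.420) × 5.6 = 1.8533
  x=6: (0.093/0.420) × 4.7 = 1.0407
Sum = 3.8000 + 2.4050 + 1.8533 + 1.0407 = 9.0990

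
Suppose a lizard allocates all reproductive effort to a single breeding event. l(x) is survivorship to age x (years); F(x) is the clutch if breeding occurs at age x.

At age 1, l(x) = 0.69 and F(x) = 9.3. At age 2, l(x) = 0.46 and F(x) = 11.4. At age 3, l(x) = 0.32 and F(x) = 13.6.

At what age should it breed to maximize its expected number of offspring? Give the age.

Expected offspring if breeding at age x = l(x) × F(x):
  age 1: 0.69 × 9.3 = 6.417
  age 2: 0.46 × 11.4 = 5.244
  age 3: 0.32 × 13.6 = 4.352
Maximum at age 1 (6.417).

1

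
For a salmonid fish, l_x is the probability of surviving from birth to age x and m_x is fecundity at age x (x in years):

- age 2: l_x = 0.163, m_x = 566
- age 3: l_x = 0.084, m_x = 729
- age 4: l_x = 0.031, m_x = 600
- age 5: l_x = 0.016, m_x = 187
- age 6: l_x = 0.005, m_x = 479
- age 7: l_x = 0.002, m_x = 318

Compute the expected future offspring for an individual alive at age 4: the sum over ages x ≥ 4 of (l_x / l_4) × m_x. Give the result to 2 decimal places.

l_4 = 0.031. Conditional survival from age 4 to x is l_x / l_4.
  x=4: (0.031/0.031) × 600 = 600.0000
  x=5: (0.016/0.031) × 187 = 96.5161
  x=6: (0.005/0.031) × 479 = 77.2581
  x=7: (0.002/0.031) × 318 = 20.5161
Sum = 600.0000 + 96.5161 + 77.2581 + 20.5161 = 794.2903

794.29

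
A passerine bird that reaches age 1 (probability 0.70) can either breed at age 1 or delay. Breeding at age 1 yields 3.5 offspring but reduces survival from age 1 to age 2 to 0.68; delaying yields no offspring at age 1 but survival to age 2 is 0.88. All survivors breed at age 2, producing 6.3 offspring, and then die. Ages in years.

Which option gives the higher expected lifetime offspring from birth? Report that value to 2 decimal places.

breed at age 1: R₀ = 0.70 × (3.5 + 0.68 × 6.3) = 0.70 × 7.7840 = 5.4488
delay to age 2: R₀ = 0.70 × (0.88 × 6.3) = 0.70 × 5.5440 = 3.8808
Higher: breed at age 1 (5.4488).

5.45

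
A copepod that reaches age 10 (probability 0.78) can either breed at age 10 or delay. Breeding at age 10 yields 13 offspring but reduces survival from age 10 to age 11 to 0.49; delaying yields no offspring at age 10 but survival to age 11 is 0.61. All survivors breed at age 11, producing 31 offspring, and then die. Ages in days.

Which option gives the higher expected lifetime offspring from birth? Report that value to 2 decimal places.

breed at age 10: R₀ = 0.78 × (13 + 0.49 × 31) = 0.78 × 28.1900 = 21.9882
delay to age 11: R₀ = 0.78 × (0.61 × 31) = 0.78 × 18.9100 = 14.7498
Higher: breed at age 10 (21.9882).

21.99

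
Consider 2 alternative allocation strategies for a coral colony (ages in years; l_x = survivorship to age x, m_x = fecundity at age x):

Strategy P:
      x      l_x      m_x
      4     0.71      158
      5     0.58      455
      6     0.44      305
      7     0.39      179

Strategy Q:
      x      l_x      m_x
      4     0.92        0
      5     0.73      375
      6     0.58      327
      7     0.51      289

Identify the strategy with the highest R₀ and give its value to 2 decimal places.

610.80

Strategy P: R₀ = 0.71×158 + 0.58×455 + 0.44×305 + 0.39×179 = 580.0900
Strategy Q: R₀ = 0.92×0 + 0.73×375 + 0.58×327 + 0.51×289 = 610.8000
Highest R₀: strategy Q with 610.8000.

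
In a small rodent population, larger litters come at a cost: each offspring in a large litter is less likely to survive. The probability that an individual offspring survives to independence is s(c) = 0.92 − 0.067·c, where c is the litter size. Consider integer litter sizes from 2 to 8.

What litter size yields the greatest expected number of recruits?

Expected recruits = c × s(c):
  c=2: 2 × 0.786 = 1.572
  c=3: 3 × 0.719 = 2.157
  c=4: 4 × 0.652 = 2.608
  c=5: 5 × 0.585 = 2.925
  c=6: 6 × 0.518 = 3.108
  c=7: 7 × 0.451 = 3.157
  c=8: 8 × 0.384 = 3.072
Maximum at c = 7 (3.157 recruits).

7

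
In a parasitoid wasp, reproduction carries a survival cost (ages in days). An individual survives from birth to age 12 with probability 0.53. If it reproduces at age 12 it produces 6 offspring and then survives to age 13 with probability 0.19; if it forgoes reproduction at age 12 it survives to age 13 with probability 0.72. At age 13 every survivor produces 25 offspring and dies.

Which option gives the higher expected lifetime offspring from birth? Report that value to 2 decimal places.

9.54

breed at age 12: R₀ = 0.53 × (6 + 0.19 × 25) = 0.53 × 10.7500 = 5.6975
delay to age 13: R₀ = 0.53 × (0.72 × 25) = 0.53 × 18.0000 = 9.5400
Higher: delay to age 13 (9.5400).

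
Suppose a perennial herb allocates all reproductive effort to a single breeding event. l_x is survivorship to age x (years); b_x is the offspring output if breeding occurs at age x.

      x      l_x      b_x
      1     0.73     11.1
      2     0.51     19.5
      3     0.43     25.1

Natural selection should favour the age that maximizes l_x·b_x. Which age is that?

Expected offspring if breeding at age x = l_x × b_x:
  age 1: 0.73 × 11.1 = 8.103
  age 2: 0.51 × 19.5 = 9.945
  age 3: 0.43 × 25.1 = 10.793
Maximum at age 3 (10.793).

3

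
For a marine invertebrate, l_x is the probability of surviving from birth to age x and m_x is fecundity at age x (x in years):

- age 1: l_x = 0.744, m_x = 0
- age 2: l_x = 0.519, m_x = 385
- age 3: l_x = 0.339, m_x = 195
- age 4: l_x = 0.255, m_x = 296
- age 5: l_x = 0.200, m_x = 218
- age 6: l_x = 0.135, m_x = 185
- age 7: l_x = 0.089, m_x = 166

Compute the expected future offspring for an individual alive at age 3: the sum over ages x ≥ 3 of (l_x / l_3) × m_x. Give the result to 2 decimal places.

l_3 = 0.339. Conditional survival from age 3 to x is l_x / l_3.
  x=3: (0.339/0.339) × 195 = 195.0000
  x=4: (0.255/0.339) × 296 = 222.6549
  x=5: (0.200/0.339) × 218 = 128.6136
  x=6: (0.135/0.339) × 185 = 73.6726
  x=7: (0.089/0.339) × 166 = 43.5811
Sum = 195.0000 + 222.6549 + 128.6136 + 73.6726 + 43.5811 = 663.5221

663.52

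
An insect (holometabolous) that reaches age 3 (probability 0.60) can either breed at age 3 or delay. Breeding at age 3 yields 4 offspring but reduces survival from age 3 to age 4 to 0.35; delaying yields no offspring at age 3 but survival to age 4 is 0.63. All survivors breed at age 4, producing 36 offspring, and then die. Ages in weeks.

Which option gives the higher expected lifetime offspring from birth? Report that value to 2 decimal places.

breed at age 3: R₀ = 0.60 × (4 + 0.35 × 36) = 0.60 × 16.6000 = 9.9600
delay to age 4: R₀ = 0.60 × (0.63 × 36) = 0.60 × 22.6800 = 13.6080
Higher: delay to age 4 (13.6080).

13.61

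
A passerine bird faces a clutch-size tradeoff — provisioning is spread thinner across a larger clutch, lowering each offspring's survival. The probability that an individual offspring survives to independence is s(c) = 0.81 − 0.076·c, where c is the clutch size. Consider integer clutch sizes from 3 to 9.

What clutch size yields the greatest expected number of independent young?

Expected independent young = c × s(c):
  c=3: 3 × 0.582 = 1.746
  c=4: 4 × 0.506 = 2.024
  c=5: 5 × 0.430 = 2.150
  c=6: 6 × 0.354 = 2.124
  c=7: 7 × 0.278 = 1.946
  c=8: 8 × 0.202 = 1.616
  c=9: 9 × 0.126 = 1.134
Maximum at c = 5 (2.150 independent young).

5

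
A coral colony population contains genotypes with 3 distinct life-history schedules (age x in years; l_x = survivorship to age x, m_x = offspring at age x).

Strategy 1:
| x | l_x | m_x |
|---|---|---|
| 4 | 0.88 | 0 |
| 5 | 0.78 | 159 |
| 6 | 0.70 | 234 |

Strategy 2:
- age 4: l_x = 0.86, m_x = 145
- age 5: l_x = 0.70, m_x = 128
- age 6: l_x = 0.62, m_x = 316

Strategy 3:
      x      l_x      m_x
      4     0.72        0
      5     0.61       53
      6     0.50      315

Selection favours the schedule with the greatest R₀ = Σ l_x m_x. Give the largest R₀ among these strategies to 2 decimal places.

410.22

Strategy 1: R₀ = 0.88×0 + 0.78×159 + 0.70×234 = 287.8200
Strategy 2: R₀ = 0.86×145 + 0.70×128 + 0.62×316 = 410.2200
Strategy 3: R₀ = 0.72×0 + 0.61×53 + 0.50×315 = 189.8300
Highest R₀: strategy 2 with 410.2200.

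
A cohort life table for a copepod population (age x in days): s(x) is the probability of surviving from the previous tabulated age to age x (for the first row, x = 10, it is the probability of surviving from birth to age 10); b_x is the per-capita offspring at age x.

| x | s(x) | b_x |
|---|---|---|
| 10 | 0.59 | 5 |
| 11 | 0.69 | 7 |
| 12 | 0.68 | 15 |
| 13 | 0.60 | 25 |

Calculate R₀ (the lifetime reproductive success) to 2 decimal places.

14.10

Survivorship from birth: l_x = s_10·s_11·…·s_x.
  l_10 = 0.59000
  l_11 = 0.40710
  l_12 = 0.27683
  l_13 = 0.16610
R₀ = Σ l_x b_x:
  age 10: 0.59000 × 5 = 2.9500
  age 11: 0.40710 × 7 = 2.8497
  age 12: 0.27683 × 15 = 4.1524
  age 13: 0.16610 × 25 = 4.1525
R₀ = 2.9500 + 2.8497 + 4.1524 + 4.1525 = 14.1046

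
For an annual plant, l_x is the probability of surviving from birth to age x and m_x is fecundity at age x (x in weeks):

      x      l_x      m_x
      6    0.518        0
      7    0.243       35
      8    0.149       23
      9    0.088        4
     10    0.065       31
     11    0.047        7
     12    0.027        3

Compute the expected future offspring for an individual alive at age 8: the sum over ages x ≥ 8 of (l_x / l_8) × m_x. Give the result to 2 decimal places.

l_8 = 0.149. Conditional survival from age 8 to x is l_x / l_8.
  x=8: (0.149/0.149) × 23 = 23.0000
  x=9: (0.088/0.149) × 4 = 2.3624
  x=10: (0.065/0.149) × 31 = 13.5235
  x=11: (0.047/0.149) × 7 = 2.2081
  x=12: (0.027/0.149) × 3 = 0.5436
Sum = 23.0000 + 2.3624 + 13.5235 + 2.2081 + 0.5436 = 41.6376

41.64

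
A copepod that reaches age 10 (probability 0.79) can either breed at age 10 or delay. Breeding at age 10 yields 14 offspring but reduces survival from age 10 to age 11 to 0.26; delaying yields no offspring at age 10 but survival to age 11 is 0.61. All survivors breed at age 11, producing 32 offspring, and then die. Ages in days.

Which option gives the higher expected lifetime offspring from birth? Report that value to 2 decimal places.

17.63

breed at age 10: R₀ = 0.79 × (14 + 0.26 × 32) = 0.79 × 22.3200 = 17.6328
delay to age 11: R₀ = 0.79 × (0.61 × 32) = 0.79 × 19.5200 = 15.4208
Higher: breed at age 10 (17.6328).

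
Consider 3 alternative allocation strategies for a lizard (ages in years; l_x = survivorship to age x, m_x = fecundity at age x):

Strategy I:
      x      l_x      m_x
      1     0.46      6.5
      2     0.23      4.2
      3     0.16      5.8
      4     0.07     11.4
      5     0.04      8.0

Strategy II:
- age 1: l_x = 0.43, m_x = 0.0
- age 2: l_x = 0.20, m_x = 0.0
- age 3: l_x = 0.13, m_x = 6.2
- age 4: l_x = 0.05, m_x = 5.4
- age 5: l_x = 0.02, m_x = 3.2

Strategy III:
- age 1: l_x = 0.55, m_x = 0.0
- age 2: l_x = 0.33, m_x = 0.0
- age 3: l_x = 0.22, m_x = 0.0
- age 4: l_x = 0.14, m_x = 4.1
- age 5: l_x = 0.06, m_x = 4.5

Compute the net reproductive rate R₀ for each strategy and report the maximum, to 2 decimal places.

Strategy I: R₀ = 0.46×6.5 + 0.23×4.2 + 0.16×5.8 + 0.07×11.4 + 0.04×8.0 = 6.0020
Strategy II: R₀ = 0.43×0.0 + 0.20×0.0 + 0.13×6.2 + 0.05×5.4 + 0.02×3.2 = 1.1400
Strategy III: R₀ = 0.55×0.0 + 0.33×0.0 + 0.22×0.0 + 0.14×4.1 + 0.06×4.5 = 0.8440
Highest R₀: strategy I with 6.0020.

6.00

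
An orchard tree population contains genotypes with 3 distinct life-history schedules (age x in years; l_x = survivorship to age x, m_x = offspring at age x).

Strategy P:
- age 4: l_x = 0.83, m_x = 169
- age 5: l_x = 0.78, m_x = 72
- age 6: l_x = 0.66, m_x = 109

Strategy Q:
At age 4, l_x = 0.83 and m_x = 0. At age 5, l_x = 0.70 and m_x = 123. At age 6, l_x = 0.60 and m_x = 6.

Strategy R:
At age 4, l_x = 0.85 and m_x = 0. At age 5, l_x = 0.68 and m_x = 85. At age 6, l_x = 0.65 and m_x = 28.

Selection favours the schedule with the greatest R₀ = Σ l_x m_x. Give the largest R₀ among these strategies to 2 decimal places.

Strategy P: R₀ = 0.83×169 + 0.78×72 + 0.66×109 = 268.3700
Strategy Q: R₀ = 0.83×0 + 0.70×123 + 0.60×6 = 89.7000
Strategy R: R₀ = 0.85×0 + 0.68×85 + 0.65×28 = 76.0000
Highest R₀: strategy P with 268.3700.

268.37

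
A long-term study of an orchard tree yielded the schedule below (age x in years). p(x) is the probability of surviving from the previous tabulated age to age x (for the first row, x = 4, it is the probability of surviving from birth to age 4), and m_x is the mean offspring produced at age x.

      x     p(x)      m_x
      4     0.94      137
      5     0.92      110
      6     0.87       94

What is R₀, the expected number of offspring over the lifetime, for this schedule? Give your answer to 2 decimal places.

294.63

Survivorship from birth: l_x = p_4·p_5·…·p_x.
  l_4 = 0.94000
  l_5 = 0.86480
  l_6 = 0.75238
R₀ = Σ l_x m_x:
  age 4: 0.94000 × 137 = 128.7800
  age 5: 0.86480 × 110 = 95.1280
  age 6: 0.75238 × 94 = 70.7237
R₀ = 128.7800 + 95.1280 + 70.7237 = 294.6317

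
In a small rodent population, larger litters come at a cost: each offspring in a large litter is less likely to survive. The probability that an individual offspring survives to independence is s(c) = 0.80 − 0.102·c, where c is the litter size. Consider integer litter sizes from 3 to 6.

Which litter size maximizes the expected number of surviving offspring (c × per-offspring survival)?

4

Expected surviving offspring = c × s(c):
  c=3: 3 × 0.494 = 1.482
  c=4: 4 × 0.392 = 1.568
  c=5: 5 × 0.290 = 1.450
  c=6: 6 × 0.188 = 1.128
Maximum at c = 4 (1.568 surviving offspring).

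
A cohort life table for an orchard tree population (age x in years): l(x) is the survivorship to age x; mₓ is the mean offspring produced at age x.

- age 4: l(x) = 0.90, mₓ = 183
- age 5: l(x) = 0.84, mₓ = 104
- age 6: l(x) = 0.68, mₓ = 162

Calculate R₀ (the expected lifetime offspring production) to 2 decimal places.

362.22

R₀ = Σ l(x) mₓ:
  age 4: 0.90 × 183 = 164.7000
  age 5: 0.84 × 104 = 87.3600
  age 6: 0.68 × 162 = 110.1600
R₀ = 164.7000 + 87.3600 + 110.1600 = 362.2200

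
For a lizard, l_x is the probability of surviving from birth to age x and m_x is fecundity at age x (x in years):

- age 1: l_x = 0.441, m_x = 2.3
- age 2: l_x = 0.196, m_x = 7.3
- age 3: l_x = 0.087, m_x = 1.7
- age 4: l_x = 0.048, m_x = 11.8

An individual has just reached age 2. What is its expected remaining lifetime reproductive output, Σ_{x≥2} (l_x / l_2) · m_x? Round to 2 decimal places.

10.94

l_2 = 0.196. Conditional survival from age 2 to x is l_x / l_2.
  x=2: (0.196/0.196) × 7.3 = 7.3000
  x=3: (0.087/0.196) × 1.7 = 0.7546
  x=4: (0.048/0.196) × 11.8 = 2.8898
Sum = 7.3000 + 0.7546 + 2.8898 = 10.9444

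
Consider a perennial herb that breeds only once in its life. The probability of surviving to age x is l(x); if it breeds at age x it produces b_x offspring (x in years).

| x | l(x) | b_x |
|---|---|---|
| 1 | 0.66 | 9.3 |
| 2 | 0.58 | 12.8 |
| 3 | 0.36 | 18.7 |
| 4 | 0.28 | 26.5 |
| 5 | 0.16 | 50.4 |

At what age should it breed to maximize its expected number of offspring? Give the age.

Expected offspring if breeding at age x = l(x) × b_x:
  age 1: 0.66 × 9.3 = 6.138
  age 2: 0.58 × 12.8 = 7.424
  age 3: 0.36 × 18.7 = 6.732
  age 4: 0.28 × 26.5 = 7.420
  age 5: 0.16 × 50.4 = 8.064
Maximum at age 5 (8.064).

5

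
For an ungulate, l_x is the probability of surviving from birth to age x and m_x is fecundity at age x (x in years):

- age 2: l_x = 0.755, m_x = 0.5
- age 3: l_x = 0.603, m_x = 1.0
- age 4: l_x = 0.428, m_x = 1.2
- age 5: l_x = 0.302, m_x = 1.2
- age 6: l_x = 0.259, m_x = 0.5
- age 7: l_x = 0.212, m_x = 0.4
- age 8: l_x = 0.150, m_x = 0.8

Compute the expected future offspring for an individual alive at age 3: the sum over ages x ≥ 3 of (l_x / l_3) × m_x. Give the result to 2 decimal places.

3.01

l_3 = 0.603. Conditional survival from age 3 to x is l_x / l_3.
  x=3: (0.603/0.603) × 1.0 = 1.0000
  x=4: (0.428/0.603) × 1.2 = 0.8517
  x=5: (0.302/0.603) × 1.2 = 0.6010
  x=6: (0.259/0.603) × 0.5 = 0.2148
  x=7: (0.212/0.603) × 0.4 = 0.1406
  x=8: (0.150/0.603) × 0.8 = 0.1990
Sum = 1.0000 + 0.8517 + 0.6010 + 0.2148 + 0.1406 + 0.1990 = 3.0071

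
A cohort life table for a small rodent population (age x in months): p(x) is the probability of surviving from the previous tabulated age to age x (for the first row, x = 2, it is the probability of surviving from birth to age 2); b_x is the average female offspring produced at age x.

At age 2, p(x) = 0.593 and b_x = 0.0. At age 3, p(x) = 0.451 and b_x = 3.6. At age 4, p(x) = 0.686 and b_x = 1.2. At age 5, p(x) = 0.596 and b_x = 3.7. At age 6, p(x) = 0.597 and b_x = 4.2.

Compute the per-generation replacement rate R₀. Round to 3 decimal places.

Survivorship from birth: l_x = p_2·p_3·…·p_x.
  l_2 = 0.59300
  l_3 = 0.26744
  l_4 = 0.18347
  l_5 = 0.10935
  l_6 = 0.06528
R₀ = Σ l_x b_x:
  age 2: 0.59300 × 0.0 = 0.0000
  age 3: 0.26744 × 3.6 = 0.9628
  age 4: 0.18347 × 1.2 = 0.2202
  age 5: 0.10935 × 3.7 = 0.4046
  age 6: 0.06528 × 4.2 = 0.2742
R₀ = 0.0000 + 0.9628 + 0.2202 + 0.4046 + 0.2742 = 1.8617

1.862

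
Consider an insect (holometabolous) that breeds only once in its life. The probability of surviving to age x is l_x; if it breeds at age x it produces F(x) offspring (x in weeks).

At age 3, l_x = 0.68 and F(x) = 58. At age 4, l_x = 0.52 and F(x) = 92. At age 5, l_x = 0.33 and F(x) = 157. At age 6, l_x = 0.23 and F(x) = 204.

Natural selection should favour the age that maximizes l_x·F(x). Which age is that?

Expected offspring if breeding at age x = l_x × F(x):
  age 3: 0.68 × 58 = 39.440
  age 4: 0.52 × 92 = 47.840
  age 5: 0.33 × 157 = 51.810
  age 6: 0.23 × 204 = 46.920
Maximum at age 5 (51.810).

5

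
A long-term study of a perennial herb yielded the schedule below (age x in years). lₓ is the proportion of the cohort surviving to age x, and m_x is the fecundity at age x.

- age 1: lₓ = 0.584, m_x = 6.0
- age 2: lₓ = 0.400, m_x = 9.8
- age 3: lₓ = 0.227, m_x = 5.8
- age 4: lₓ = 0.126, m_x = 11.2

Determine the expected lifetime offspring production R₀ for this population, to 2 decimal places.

R₀ = Σ lₓ m_x:
  age 1: 0.584 × 6.0 = 3.5040
  age 2: 0.400 × 9.8 = 3.9200
  age 3: 0.227 × 5.8 = 1.3166
  age 4: 0.126 × 11.2 = 1.4112
R₀ = 3.5040 + 3.9200 + 1.3166 + 1.4112 = 10.1518

10.15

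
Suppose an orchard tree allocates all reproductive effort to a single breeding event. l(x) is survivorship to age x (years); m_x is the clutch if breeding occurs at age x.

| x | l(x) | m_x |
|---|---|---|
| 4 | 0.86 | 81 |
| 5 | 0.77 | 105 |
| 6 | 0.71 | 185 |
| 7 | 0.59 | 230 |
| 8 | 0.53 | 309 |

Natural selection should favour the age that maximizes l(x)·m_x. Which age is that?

8

Expected offspring if breeding at age x = l(x) × m_x:
  age 4: 0.86 × 81 = 69.660
  age 5: 0.77 × 105 = 80.850
  age 6: 0.71 × 185 = 131.350
  age 7: 0.59 × 230 = 135.700
  age 8: 0.53 × 309 = 163.770
Maximum at age 8 (163.770).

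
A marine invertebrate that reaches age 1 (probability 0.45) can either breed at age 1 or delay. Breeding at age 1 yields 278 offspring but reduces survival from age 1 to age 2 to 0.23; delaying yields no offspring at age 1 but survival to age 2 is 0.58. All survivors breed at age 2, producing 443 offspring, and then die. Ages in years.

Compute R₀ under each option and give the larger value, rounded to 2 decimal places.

breed at age 1: R₀ = 0.45 × (278 + 0.23 × 443) = 0.45 × 379.8900 = 170.9505
delay to age 2: R₀ = 0.45 × (0.58 × 443) = 0.45 × 256.9400 = 115.6230
Higher: breed at age 1 (170.9505).

170.95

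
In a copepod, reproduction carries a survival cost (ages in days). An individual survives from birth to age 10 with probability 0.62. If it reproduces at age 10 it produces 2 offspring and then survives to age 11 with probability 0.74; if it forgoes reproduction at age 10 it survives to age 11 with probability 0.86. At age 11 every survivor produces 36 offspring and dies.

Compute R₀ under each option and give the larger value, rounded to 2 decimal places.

breed at age 10: R₀ = 0.62 × (2 + 0.74 × 36) = 0.62 × 28.6400 = 17.7568
delay to age 11: R₀ = 0.62 × (0.86 × 36) = 0.62 × 30.9600 = 19.1952
Higher: delay to age 11 (19.1952).

19.20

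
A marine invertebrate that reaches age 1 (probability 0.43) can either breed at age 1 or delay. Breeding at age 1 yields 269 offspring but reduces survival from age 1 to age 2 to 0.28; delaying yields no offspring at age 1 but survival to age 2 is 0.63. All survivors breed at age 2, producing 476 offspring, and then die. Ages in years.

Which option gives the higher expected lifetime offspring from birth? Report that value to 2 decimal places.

172.98

breed at age 1: R₀ = 0.43 × (269 + 0.28 × 476) = 0.43 × 402.2800 = 172.9804
delay to age 2: R₀ = 0.43 × (0.63 × 476) = 0.43 × 299.8800 = 128.9484
Higher: breed at age 1 (172.9804).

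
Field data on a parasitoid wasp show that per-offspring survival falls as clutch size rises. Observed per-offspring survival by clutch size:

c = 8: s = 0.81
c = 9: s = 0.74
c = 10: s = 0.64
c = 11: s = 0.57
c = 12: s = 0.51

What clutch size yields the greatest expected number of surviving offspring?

9

Expected surviving offspring = c × s(c):
  c=8: 8 × 0.81 = 6.480
  c=9: 9 × 0.74 = 6.660
  c=10: 10 × 0.64 = 6.400
  c=11: 11 × 0.57 = 6.270
  c=12: 12 × 0.51 = 6.120
Maximum at c = 9 (6.660 surviving offspring).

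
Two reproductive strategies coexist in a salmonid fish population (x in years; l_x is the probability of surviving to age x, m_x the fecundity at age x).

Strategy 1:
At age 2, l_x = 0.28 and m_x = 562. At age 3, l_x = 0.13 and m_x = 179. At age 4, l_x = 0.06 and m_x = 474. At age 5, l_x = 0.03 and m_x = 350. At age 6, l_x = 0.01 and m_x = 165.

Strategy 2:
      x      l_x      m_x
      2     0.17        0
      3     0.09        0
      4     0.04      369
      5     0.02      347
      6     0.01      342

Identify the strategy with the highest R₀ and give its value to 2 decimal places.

Strategy 1: R₀ = 0.28×562 + 0.13×179 + 0.06×474 + 0.03×350 + 0.01×165 = 221.2200
Strategy 2: R₀ = 0.17×0 + 0.09×0 + 0.04×369 + 0.02×347 + 0.01×342 = 25.1200
Highest R₀: strategy 1 with 221.2200.

221.22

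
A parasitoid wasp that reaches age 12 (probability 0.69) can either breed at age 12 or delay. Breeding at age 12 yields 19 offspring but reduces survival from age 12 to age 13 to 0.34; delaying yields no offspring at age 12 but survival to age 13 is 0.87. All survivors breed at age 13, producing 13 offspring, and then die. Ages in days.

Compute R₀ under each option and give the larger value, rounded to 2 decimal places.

16.16

breed at age 12: R₀ = 0.69 × (19 + 0.34 × 13) = 0.69 × 23.4200 = 16.1598
delay to age 13: R₀ = 0.69 × (0.87 × 13) = 0.69 × 11.3100 = 7.8039
Higher: breed at age 12 (16.1598).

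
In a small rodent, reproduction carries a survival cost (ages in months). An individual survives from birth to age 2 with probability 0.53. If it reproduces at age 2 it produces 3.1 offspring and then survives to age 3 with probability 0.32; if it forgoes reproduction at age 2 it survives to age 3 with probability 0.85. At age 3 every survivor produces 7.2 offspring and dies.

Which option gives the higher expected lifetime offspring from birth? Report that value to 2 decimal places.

3.24

breed at age 2: R₀ = 0.53 × (3.1 + 0.32 × 7.2) = 0.53 × 5.4040 = 2.8641
delay to age 3: R₀ = 0.53 × (0.85 × 7.2) = 0.53 × 6.1200 = 3.2436
Higher: delay to age 3 (3.2436).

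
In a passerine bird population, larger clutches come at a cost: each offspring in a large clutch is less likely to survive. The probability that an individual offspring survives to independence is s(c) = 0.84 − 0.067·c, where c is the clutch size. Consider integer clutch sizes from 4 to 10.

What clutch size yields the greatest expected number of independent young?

6

Expected independent young = c × s(c):
  c=4: 4 × 0.572 = 2.288
  c=5: 5 × 0.505 = 2.525
  c=6: 6 × 0.438 = 2.628
  c=7: 7 × 0.371 = 2.597
  c=8: 8 × 0.304 = 2.432
  c=9: 9 × 0.237 = 2.133
  c=10: 10 × 0.170 = 1.700
Maximum at c = 6 (2.628 independent young).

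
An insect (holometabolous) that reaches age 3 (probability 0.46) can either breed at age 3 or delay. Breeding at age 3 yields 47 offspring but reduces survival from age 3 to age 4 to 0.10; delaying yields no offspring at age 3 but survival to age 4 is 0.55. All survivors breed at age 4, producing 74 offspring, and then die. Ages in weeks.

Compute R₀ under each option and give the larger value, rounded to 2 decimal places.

breed at age 3: R₀ = 0.46 × (47 + 0.10 × 74) = 0.46 × 54.4000 = 25.0240
delay to age 4: R₀ = 0.46 × (0.55 × 74) = 0.46 × 40.7000 = 18.7220
Higher: breed at age 3 (25.0240).

25.02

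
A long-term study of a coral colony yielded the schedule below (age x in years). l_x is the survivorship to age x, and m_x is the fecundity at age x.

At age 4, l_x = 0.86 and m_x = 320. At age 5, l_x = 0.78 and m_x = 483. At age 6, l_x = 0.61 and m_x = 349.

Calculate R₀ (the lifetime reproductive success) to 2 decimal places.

864.83

R₀ = Σ l_x m_x:
  age 4: 0.86 × 320 = 275.2000
  age 5: 0.78 × 483 = 376.7400
  age 6: 0.61 × 349 = 212.8900
R₀ = 275.2000 + 376.7400 + 212.8900 = 864.8300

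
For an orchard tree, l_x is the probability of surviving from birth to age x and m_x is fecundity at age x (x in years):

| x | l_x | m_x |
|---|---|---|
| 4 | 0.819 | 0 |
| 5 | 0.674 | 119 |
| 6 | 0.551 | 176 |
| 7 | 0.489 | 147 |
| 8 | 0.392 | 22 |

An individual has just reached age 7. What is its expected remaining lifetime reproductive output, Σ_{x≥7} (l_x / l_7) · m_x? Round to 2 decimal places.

l_7 = 0.489. Conditional survival from age 7 to x is l_x / l_7.
  x=7: (0.489/0.489) × 147 = 147.0000
  x=8: (0.392/0.489) × 22 = 17.6360
Sum = 147.0000 + 17.6360 = 164.6360

164.64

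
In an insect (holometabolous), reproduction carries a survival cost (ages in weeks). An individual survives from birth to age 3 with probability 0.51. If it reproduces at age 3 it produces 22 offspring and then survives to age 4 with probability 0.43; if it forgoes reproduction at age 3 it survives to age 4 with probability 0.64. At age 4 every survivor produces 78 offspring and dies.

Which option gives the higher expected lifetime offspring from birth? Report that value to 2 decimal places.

breed at age 3: R₀ = 0.51 × (22 + 0.43 × 78) = 0.51 × 55.5400 = 28.3254
delay to age 4: R₀ = 0.51 × (0.64 × 78) = 0.51 × 49.9200 = 25.4592
Higher: breed at age 3 (28.3254).

28.33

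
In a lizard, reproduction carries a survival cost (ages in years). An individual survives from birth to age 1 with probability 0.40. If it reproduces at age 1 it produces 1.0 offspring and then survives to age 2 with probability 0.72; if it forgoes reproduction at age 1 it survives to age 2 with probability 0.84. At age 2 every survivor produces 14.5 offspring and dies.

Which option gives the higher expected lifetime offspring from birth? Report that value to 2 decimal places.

breed at age 1: R₀ = 0.40 × (1.0 + 0.72 × 14.5) = 0.40 × 11.4400 = 4.5760
delay to age 2: R₀ = 0.40 × (0.84 × 14.5) = 0.40 × 12.1800 = 4.8720
Higher: delay to age 2 (4.8720).

4.87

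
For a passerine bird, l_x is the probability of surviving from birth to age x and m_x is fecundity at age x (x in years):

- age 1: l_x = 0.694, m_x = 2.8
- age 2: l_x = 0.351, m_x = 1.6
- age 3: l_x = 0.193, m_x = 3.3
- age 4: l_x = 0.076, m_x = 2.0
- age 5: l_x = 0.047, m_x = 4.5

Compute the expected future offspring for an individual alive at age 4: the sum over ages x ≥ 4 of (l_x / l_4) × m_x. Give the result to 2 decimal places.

l_4 = 0.076. Conditional survival from age 4 to x is l_x / l_4.
  x=4: (0.076/0.076) × 2.0 = 2.0000
  x=5: (0.047/0.076) × 4.5 = 2.7829
Sum = 2.0000 + 2.7829 = 4.7829

4.78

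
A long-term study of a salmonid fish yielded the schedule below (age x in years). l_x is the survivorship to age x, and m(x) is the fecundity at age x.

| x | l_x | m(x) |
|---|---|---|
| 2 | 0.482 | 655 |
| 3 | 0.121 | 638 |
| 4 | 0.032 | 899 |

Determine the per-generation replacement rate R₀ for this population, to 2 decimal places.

R₀ = Σ l_x m(x):
  age 2: 0.482 × 655 = 315.7100
  age 3: 0.121 × 638 = 77.1980
  age 4: 0.032 × 899 = 28.7680
R₀ = 315.7100 + 77.1980 + 28.7680 = 421.6760

421.68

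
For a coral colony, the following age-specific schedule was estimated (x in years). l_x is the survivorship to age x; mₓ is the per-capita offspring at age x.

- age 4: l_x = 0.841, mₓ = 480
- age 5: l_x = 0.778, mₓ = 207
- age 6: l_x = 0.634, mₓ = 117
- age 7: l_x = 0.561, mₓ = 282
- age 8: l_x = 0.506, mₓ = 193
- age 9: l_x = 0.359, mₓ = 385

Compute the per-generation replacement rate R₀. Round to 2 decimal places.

1032.98

R₀ = Σ l_x mₓ:
  age 4: 0.841 × 480 = 403.6800
  age 5: 0.778 × 207 = 161.0460
  age 6: 0.634 × 117 = 74.1780
  age 7: 0.561 × 282 = 158.2020
  age 8: 0.506 × 193 = 97.6580
  age 9: 0.359 × 385 = 138.2150
R₀ = 403.6800 + 161.0460 + 74.1780 + 158.2020 + 97.6580 + 138.2150 = 1032.9790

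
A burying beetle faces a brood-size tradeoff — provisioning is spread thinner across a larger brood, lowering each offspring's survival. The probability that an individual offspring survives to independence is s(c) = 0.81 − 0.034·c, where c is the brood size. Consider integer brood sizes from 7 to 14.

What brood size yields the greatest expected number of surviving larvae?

12

Expected surviving larvae = c × s(c):
  c=7: 7 × 0.572 = 4.004
  c=8: 8 × 0.538 = 4.304
  c=9: 9 × 0.504 = 4.536
  c=10: 10 × 0.470 = 4.700
  c=11: 11 × 0.436 = 4.796
  c=12: 12 × 0.402 = 4.824
  c=13: 13 × 0.368 = 4.784
  c=14: 14 × 0.334 = 4.676
Maximum at c = 12 (4.824 surviving larvae).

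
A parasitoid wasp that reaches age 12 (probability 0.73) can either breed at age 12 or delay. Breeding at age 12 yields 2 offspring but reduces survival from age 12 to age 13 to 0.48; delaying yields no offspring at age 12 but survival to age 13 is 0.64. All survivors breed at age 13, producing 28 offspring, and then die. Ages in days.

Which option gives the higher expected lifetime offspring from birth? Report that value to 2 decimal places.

breed at age 12: R₀ = 0.73 × (2 + 0.48 × 28) = 0.73 × 15.4400 = 11.2712
delay to age 13: R₀ = 0.73 × (0.64 × 28) = 0.73 × 17.9200 = 13.0816
Higher: delay to age 13 (13.0816).

13.08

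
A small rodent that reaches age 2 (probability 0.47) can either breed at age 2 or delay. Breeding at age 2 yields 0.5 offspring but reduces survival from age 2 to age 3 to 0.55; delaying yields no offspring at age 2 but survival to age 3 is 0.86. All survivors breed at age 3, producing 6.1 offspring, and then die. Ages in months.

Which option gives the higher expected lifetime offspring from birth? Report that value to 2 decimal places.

2.47

breed at age 2: R₀ = 0.47 × (0.5 + 0.55 × 6.1) = 0.47 × 3.8550 = 1.8118
delay to age 3: R₀ = 0.47 × (0.86 × 6.1) = 0.47 × 5.2460 = 2.4656
Higher: delay to age 3 (2.4656).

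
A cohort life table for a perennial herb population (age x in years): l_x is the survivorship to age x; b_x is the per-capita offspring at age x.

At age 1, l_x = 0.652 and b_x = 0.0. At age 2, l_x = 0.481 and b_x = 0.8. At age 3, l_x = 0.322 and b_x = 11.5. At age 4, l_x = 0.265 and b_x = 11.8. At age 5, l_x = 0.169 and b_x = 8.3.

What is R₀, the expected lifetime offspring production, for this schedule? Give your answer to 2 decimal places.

R₀ = Σ l_x b_x:
  age 1: 0.652 × 0.0 = 0.0000
  age 2: 0.481 × 0.8 = 0.3848
  age 3: 0.322 × 11.5 = 3.7030
  age 4: 0.265 × 11.8 = 3.1270
  age 5: 0.169 × 8.3 = 1.4027
R₀ = 0.0000 + 0.3848 + 3.7030 + 3.1270 + 1.4027 = 8.6175

8.62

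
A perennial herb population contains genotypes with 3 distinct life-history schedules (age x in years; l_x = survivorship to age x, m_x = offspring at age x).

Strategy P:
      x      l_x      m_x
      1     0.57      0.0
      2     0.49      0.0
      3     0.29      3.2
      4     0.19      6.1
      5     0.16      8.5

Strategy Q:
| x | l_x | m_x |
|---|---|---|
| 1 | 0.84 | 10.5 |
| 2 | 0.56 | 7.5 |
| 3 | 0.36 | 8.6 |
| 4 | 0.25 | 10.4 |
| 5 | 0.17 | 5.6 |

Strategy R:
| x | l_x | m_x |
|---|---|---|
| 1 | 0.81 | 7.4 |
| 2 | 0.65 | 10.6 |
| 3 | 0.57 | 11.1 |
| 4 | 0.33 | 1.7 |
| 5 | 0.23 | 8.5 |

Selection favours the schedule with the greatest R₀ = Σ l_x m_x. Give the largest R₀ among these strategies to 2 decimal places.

Strategy P: R₀ = 0.57×0.0 + 0.49×0.0 + 0.29×3.2 + 0.19×6.1 + 0.16×8.5 = 3.4470
Strategy Q: R₀ = 0.84×10.5 + 0.56×7.5 + 0.36×8.6 + 0.25×10.4 + 0.17×5.6 = 19.6680
Strategy R: R₀ = 0.81×7.4 + 0.65×10.6 + 0.57×11.1 + 0.33×1.7 + 0.23×8.5 = 21.7270
Highest R₀: strategy R with 21.7270.

21.73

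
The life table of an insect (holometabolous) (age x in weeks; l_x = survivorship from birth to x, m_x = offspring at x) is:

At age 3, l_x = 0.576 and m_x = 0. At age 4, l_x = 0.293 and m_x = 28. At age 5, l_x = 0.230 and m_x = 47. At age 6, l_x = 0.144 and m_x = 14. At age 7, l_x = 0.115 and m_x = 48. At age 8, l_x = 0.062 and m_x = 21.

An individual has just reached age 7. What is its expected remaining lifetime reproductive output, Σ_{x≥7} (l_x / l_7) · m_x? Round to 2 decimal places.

l_7 = 0.115. Conditional survival from age 7 to x is l_x / l_7.
  x=7: (0.115/0.115) × 48 = 48.0000
  x=8: (0.062/0.115) × 21 = 11.3217
Sum = 48.0000 + 11.3217 = 59.3217

59.32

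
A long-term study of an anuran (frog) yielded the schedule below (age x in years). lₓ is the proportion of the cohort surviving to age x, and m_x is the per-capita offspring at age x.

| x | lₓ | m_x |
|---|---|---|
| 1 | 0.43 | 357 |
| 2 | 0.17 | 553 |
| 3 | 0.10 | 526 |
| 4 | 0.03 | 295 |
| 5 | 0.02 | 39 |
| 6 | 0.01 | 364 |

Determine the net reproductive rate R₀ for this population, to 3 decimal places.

R₀ = Σ lₓ m_x:
  age 1: 0.43 × 357 = 153.5100
  age 2: 0.17 × 553 = 94.0100
  age 3: 0.10 × 526 = 52.6000
  age 4: 0.03 × 295 = 8.8500
  age 5: 0.02 × 39 = 0.7800
  age 6: 0.01 × 364 = 3.6400
R₀ = 153.5100 + 94.0100 + 52.6000 + 8.8500 + 0.7800 + 3.6400 = 313.3900

313.390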